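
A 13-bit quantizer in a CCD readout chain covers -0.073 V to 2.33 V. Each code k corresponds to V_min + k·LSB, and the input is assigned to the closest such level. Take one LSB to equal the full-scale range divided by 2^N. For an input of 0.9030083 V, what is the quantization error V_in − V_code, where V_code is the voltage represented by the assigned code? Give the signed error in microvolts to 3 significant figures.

Span: 2.33 V − (-0.073 V) = 2.403 V. LSB = 2.403 V / 2^13 ≈ 293.3 µV.
(V_in − V_min)/LSB = (0.9030083 − (-0.073)) × 8192/2.403 = 3327.2826 → nearest code k = 3327.
V_code = V_min + k × range/2^13 = -0.073 + 3327 × 2.403/8192 = 0.9029254150 V.
V_in − V_code = 0.9030083 − (0.9029254150) = +82.9 µV.

+82.9 µV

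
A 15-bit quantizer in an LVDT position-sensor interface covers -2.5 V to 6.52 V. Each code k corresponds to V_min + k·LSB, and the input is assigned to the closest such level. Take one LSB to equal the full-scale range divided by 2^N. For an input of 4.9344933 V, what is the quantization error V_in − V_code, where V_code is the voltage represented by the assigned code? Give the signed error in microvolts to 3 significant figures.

+40.2 µV

Full-scale range = 6.52 V − (-2.5 V) = 9.02 V. LSB = 9.02 V / 2^15 ≈ 275.3 µV.
Position in LSBs: (4.9344933 − (-2.5)) × 32768/9.02 = 27008.1459; rounding gives k = 27008.
V_code = -2.5 + (27008/32768) × 9.02 = 4.9344531250 V.
V_in − V_code = 4.9344933 − (4.9344531250) = +40.2 µV.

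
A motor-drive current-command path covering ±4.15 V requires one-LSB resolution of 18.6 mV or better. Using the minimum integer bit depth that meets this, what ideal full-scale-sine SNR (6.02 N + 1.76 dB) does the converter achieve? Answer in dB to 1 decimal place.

55.9 dB

The full-scale span is 4.15 − (-4.15) = 8.3 V.
Required number of levels: 8.3/18.6 mV = 446.24; smallest N with 2^N ≥ that is 9.
6.02(9) + 1.76 = 55.94 dB.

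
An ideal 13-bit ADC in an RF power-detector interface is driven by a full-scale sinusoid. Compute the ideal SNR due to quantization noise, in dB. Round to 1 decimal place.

6.02(13) + 1.76 = 78.26 + 1.76 = 80.02 dB.

80.0 dB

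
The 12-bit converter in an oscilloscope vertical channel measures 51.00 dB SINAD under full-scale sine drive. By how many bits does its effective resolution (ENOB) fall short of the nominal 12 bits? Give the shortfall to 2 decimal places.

N_eff = (51.00 − 1.76)/6.02 = 8.1794 bits.
Shortfall = 12 − 8.1794 = 3.8206 bits.

3.82 bits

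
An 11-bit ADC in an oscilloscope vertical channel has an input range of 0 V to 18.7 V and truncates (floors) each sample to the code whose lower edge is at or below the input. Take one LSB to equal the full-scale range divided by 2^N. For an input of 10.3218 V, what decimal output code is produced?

Span = 18.7 V. LSB = 18.7 V / 2^11 ≈ 9.131 mV.
(V_in − V_min) × 2^11/range = (10.3218 − (0)) × 2048/18.7 = 1130.430.
Floor → code = 1130.

1130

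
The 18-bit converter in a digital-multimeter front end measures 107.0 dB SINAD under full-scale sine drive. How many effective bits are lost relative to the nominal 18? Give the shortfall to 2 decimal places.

0.52 bits

N_eff = (107.0 − 1.76)/6.02 = 17.4817 bits.
18 − 17.4817 = 0.52 bits below nominal.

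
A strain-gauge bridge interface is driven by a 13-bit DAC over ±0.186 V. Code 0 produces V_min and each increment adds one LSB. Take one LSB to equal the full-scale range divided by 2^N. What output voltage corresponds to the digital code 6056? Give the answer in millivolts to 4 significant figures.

89.00 mV

Full-scale range = 0.186 V − (-0.186 V) = 0.372 V. LSB = 0.372 V / 2^13.
Output = V_min + (6056/8192) × range = -0.186 + 0.739258 × 0.372 V
      = -0.186 V + 0.275004 V = 0.0890039 V.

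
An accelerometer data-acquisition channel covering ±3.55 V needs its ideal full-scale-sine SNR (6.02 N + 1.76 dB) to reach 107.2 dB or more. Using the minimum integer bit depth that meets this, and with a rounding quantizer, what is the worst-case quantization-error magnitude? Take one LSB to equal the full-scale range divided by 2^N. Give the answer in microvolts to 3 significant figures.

13.5 µV

Range = 3.55 − (-3.55) = 7.1 V.
Solving 6.02 N ≥ 107.2 − 1.76: N ≥ 17.515. Round up → N = 18.
Step size = 7.1/262144 V = 27.084 µV.
|e|_max = LSB/2 = 13.5 µV.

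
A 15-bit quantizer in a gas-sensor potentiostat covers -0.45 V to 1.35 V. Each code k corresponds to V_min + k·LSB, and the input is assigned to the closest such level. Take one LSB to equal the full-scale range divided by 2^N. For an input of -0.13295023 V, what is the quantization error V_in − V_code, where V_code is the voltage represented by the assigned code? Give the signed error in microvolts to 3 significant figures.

−15.7 µV

The full-scale span is 1.35 − (-0.45) = 1.8 V. LSB = 1.8 V / 2^15 ≈ 54.93 µV.
Position in LSBs: (-0.13295023 − (-0.45)) × 32768/1.8 = 5771.7149; rounding gives k = 5772.
Reconstructed level: -0.45 + 5772 × 1.8/32768 V = -0.13293457031 V.
Error = V_in − V_code = -0.13295023 − (-0.13293457031) = −15.7 µV.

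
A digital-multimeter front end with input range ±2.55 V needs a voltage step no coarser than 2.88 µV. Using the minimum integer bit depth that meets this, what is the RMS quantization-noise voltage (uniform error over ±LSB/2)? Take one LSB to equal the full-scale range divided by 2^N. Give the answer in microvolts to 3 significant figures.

Range = 2.55 − (-2.55) = 5.1 V.
Required number of levels: 5.1/2.88 µV = 1.7708e6; smallest N with 2^N ≥ that is 21.
LSB = 5.1 V ÷ 2^21 = 5.1/2097152 V = 2.4319 µV.
V_rms = LSB/√12 = 0.702 µV.

0.702 µV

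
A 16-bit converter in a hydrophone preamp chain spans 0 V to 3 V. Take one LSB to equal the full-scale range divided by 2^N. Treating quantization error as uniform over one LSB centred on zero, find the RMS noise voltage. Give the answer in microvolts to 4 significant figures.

13.21 µV

Span = 3 V.
LSB = 3 V / 2^16 = 45.7764 µV.
V_rms = LSB/√12 = 45.7764 µV / √12 = 13.21 µV.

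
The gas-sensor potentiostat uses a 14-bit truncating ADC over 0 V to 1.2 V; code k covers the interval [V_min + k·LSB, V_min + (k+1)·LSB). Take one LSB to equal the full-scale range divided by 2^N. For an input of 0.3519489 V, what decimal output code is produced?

Range is 1.2 V. LSB = 1.2 V / 2^14 ≈ 73.24 µV.
V_in − V_min = 0.3519489 − (0) = 0.3519489 V.
Divide by LSB: 0.3519489 × 16384/1.2 = 4805.2756.
Truncating gives code 4805.

4805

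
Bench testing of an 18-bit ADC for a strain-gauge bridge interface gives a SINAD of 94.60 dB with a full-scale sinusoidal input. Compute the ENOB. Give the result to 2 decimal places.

15.42 bits

ENOB = (94.60 − 1.76)/6.02 = 15.4219 bits.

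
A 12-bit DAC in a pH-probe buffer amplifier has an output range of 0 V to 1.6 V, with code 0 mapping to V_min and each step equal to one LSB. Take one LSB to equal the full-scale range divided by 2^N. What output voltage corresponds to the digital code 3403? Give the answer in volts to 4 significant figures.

1.329 V

Range is 1.6 V. LSB = 1.6 V / 2^12.
Output = V_min + (3403/4096) × range = 0 + 0.830811 × 1.6 V
      = 0 V + 1.32930 V = 1.32930 V.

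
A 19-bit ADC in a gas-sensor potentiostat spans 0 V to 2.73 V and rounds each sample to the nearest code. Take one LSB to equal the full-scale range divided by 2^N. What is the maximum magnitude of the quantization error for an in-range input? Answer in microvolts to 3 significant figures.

2.60 µV

Full-scale range = 2.73 V.
Step size = 2.73/524288 V = 5.2071 µV.
Worst-case error for round-to-nearest is half an LSB: 2.60 µV.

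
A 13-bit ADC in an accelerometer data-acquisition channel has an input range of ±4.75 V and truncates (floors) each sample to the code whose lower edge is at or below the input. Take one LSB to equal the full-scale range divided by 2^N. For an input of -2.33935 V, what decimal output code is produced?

2078

Range = 4.75 − (-4.75) = 9.5 V. LSB = 9.5 V / 2^13 ≈ 1.160 mV.
code = ⌊(V_in − V_min)/LSB⌋ = ⌊(V_in − V_min) × 2^13 / range⌋
     = ⌊(-2.33935 − (-4.75)) × 8192 / 9.5⌋ = ⌊2.41065 × 8192/9.5⌋
     = ⌊2078.742⌋ = 2078.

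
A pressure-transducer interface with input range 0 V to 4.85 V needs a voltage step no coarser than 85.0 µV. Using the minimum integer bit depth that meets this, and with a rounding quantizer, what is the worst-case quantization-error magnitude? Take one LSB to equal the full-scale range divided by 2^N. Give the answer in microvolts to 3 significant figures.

V_FS = 4.85 V.
4.85 V / 85.0 µV = 57060. Since 2^15 = 32768 and 2^16 = 65536, N = 16.
Step size = 4.85/65536 V = 74.005 µV.
Max error for round-to-nearest is LSB/2 = 37.0 µV.

37.0 µV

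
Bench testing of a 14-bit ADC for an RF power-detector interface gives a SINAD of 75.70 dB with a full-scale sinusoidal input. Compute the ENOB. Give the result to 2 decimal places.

12.28 bits

(75.70 − 1.76) / 6.02 = 73.94/6.02 = 12.2824 effective bits.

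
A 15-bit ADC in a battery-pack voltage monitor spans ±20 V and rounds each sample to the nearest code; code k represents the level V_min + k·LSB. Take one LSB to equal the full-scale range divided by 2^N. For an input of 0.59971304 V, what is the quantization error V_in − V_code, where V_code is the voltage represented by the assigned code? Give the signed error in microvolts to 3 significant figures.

+348 µV

Full-scale range = 20 V − (-20 V) = 40 V. LSB = 40 V / 2^15 ≈ 1.221 mV.
(0.59971304 − (-20)) / LSB = 20.59971304 × 32768/40 = 16875.2849. Nearest integer: k = 16875.
V_code = -20 + (16875/32768) × 40 = 0.59936523438 V.
e = 0.59971304 − (0.59936523438) = +348 µV.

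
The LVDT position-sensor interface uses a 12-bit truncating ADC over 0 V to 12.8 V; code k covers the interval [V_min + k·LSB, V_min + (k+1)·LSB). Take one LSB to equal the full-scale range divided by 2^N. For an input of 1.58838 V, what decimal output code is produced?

508

Range is 12.8 V. LSB = 12.8 V / 2^12 ≈ 3.125 mV.
code = ⌊(V_in − V_min)/LSB⌋ = ⌊(V_in − V_min) × 2^12 / range⌋
     = ⌊(1.58838 − (0)) × 4096 / 12.8⌋ = ⌊1.58838 × 4096/12.8⌋
     = ⌊508.282⌋ = 508.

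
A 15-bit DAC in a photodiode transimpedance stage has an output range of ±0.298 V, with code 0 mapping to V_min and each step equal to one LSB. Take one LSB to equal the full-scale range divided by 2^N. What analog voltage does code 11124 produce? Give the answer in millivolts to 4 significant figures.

-95.67 mV

Range = 0.298 − (-0.298) = 0.596 V. LSB = 0.596 V / 2^15.
Output = V_min + (11124/32768) × range = -0.298 + 0.339478 × 0.596 V
      = -0.298 + 0.202329 = -0.0956714 V.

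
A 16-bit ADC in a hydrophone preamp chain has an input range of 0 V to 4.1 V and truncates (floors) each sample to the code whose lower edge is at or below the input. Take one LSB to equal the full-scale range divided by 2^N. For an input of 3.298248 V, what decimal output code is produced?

Full-scale range = 4.1 V. LSB = 4.1 V / 2^16 ≈ 62.56 µV.
V_in − V_min = 3.298248 − (0) = 3.298248 V.
Divide by LSB: 3.298248 × 65536/4.1 = 52720.4832.
Truncating gives code 52720.

52720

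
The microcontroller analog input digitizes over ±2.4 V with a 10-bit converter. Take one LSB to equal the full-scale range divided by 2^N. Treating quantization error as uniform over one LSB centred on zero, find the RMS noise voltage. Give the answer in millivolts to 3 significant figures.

1.35 mV

Full-scale range = 2.4 V − (-2.4 V) = 4.8 V.
LSB = 4.8 V / 2^10 = 4.6875 mV.
σ_q = LSB/√12 = 4.6875 mV/3.4641 = 1.35 mV.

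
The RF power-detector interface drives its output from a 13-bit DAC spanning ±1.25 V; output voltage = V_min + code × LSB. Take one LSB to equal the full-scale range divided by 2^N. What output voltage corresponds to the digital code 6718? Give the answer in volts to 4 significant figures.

Full-scale range = 1.25 V − (-1.25 V) = 2.5 V. LSB = 2.5 V / 2^13.
Output = V_min + (6718/8192) × range = -1.25 + 0.820068 × 2.5 V
      = -1.25 V + 2.05017 V = 0.800171 V.

0.8002 V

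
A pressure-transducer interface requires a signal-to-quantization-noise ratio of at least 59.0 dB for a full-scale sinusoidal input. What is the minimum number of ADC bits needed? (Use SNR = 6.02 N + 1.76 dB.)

N ≥ (59.0 − 1.76)/6.02 = 9.508 → N_min = 10.

10 bits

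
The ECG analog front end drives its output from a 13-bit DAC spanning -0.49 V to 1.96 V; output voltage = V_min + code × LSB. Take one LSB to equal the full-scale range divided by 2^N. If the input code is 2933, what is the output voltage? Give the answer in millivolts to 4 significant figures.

Full-scale range = 1.96 V − (-0.49 V) = 2.45 V. LSB = 2.45 V / 2^13.
V_out = V_min + code × LSB = -0.49 V + 2933 × 2.45 V / 8192
      = -0.49 + 0.877179 = 0.387179 V.

387.2 mV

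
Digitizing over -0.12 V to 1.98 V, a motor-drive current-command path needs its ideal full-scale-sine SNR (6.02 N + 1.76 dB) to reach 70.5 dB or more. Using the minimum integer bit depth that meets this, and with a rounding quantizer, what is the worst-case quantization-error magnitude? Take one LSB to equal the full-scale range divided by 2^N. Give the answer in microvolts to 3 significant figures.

256 µV

Range = 1.98 − (-0.12) = 2.1 V.
Solving 6.02 N ≥ 70.5 − 1.76: N ≥ 11.419. Round up → N = 12.
LSB = 2.1 V ÷ 2^12 = 2.1/4096 V = 0.51270 mV.
Max error for round-to-nearest is LSB/2 = 256 µV.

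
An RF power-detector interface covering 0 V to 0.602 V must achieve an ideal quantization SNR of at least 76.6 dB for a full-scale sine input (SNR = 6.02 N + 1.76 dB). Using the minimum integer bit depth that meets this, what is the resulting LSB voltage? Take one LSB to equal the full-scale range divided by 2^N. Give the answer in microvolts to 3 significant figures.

73.5 µV

V_FS = 0.602 V.
6.02 N + 1.76 ≥ 76.6 gives N ≥ 12.432, so the minimum integer is 13.
One LSB is 0.602 V / 8192 = 73.5 µV.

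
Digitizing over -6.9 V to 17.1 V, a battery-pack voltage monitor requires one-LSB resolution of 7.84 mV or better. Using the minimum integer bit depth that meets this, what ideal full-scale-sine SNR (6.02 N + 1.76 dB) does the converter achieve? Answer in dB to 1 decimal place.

74.0 dB

The full-scale span is 17.1 − (-6.9) = 24 V.
24 V / 7.84 mV = 3061. Since 2^11 = 2048 and 2^12 = 4096, N = 12.
Ideal SNR at N = 12: 6.02·12 + 1.76 = 74.0 dB.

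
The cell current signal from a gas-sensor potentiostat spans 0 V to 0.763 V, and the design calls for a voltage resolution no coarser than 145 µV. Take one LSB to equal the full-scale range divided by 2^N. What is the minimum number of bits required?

Range is 0.763 V.
Required number of levels: 0.763/145 µV = 5262.1; smallest N with 2^N ≥ that is 13.

13 bits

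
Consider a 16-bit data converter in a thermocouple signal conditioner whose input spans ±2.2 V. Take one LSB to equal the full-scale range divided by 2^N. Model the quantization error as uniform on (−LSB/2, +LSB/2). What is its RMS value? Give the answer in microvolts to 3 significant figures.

19.4 µV

The full-scale span is 2.2 − (-2.2) = 4.4 V.
LSB = 4.4 V ÷ 2^16 = 4.4/65536 V = 67.139 µV.
V_rms = LSB/√12 = 67.139 µV / √12 = 19.4 µV.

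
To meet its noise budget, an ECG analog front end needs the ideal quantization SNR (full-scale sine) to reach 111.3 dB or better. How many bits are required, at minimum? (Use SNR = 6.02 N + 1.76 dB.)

19 bits

N ≥ (111.3 − 1.76)/6.02 = 18.196 → N_min = 19.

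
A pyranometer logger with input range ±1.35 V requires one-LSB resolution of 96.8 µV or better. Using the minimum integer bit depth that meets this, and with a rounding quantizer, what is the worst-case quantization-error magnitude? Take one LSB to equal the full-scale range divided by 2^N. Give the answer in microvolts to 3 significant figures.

The full-scale span is 1.35 − (-1.35) = 2.7 V.
Need 2^N ≥ 2.7 V / 96.8 µV = 27890 → N_min = 15.
Step size = 2.7/32768 V = 82.397 µV.
|e|_max = LSB/2 = 41.2 µV.

41.2 µV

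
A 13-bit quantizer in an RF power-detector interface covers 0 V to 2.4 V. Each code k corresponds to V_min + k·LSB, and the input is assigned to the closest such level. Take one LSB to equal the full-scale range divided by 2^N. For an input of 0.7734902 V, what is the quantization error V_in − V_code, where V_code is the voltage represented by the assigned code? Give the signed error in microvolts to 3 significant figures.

V_FS = 2.4 V. LSB = 2.4 V / 2^13 ≈ 293.0 µV.
Position in LSBs: (0.7734902 − (0)) × 8192/2.4 = 2640.1799; rounding gives k = 2640.
V_code = V_min + k × range/2^13 = 0 + 2640 × 2.4/8192 = 0.7734375000 V.
Error = V_in − V_code = 0.7734902 − (0.7734375000) = +52.7 µV.

+52.7 µV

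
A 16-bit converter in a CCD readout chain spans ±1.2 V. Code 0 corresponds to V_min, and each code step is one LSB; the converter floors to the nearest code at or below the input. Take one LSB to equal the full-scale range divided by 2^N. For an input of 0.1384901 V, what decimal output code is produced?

Full-scale range = 1.2 V − (-1.2 V) = 2.4 V. LSB = 2.4 V / 2^16 ≈ 36.62 µV.
(V_in − V_min) × 2^16/range = (0.1384901 − (-1.2)) × 65536/2.4 = 36549.703.
Floor → code = 36549.

36549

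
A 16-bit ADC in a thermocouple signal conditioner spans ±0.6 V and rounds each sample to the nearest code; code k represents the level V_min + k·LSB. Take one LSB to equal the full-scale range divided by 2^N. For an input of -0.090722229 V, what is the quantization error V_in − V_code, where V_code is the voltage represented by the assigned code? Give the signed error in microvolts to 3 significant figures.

Range = 0.6 − (-0.6) = 1.2 V. LSB = 1.2 V / 2^16 ≈ 18.31 µV.
(-0.090722229 − (-0.6)) / LSB = 0.509277771 × 65536/1.2 = 27813.3567. Nearest integer: k = 27813.
Reconstructed level: -0.6 + 27813 × 1.2/65536 V = -0.090728759766 V.
Error = V_in − V_code = -0.090722229 − (-0.090728759766) = +6.53 µV.

+6.53 µV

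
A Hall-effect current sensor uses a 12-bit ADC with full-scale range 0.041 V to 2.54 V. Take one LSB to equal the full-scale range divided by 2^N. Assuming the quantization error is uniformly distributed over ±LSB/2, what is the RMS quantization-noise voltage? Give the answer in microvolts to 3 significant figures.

176 µV

Range = 2.54 − (0.041) = 2.499 V.
Step size = 2.499/4096 V = 0.61011 mV.
RMS of a uniform error over width LSB is LSB/√12 = 176 µV.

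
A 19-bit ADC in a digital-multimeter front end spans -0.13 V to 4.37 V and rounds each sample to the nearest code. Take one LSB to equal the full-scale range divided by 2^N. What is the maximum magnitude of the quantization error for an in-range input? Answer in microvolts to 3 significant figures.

4.29 µV

Full-scale range = 4.37 V − (-0.13 V) = 4.5 V.
Step size = 4.5/524288 V = 8.5831 µV.
A rounding quantizer has |error| ≤ LSB/2 = 4.29 µV.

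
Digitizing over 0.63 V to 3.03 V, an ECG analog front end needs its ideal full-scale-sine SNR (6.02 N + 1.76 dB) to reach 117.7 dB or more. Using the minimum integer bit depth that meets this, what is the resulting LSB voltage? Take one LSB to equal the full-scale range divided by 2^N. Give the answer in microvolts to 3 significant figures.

2.29 µV

Span: 3.03 V − (0.63 V) = 2.4 V.
N ≥ (117.7 − 1.76)/6.02 = 19.259 → N_min = 20.
Step size = 2.4/1048576 V = 2.29 µV.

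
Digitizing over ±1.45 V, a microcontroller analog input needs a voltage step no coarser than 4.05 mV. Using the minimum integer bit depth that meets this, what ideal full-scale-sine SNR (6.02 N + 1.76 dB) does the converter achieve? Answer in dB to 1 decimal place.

62.0 dB

Span: 1.45 V − (-1.45 V) = 2.9 V.
Need 2^N ≥ 2.9 V / 4.05 mV = 716.0 → N_min = 10.
SNR = 6.02 × 10 + 1.76 = 61.96 dB.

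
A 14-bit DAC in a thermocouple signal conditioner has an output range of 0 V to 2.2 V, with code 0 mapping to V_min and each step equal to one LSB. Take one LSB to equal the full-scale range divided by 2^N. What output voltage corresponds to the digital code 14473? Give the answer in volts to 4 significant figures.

Span = 2.2 V. LSB = 2.2 V / 2^14.
V_out = 0 + 14473 × (2.2/16384) V
      = 0 V + 1.94340 V = 1.94340 V.

1.943 V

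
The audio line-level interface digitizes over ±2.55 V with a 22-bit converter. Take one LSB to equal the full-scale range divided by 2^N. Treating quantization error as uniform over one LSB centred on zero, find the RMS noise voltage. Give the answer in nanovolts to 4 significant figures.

351.0 nV

Full-scale range = 2.55 V − (-2.55 V) = 5.1 V.
One LSB is 5.1 V / 4194304 = 1.21593 µV.
V_rms = LSB/√12 = 1.21593 µV / √12 = 351.0 nV.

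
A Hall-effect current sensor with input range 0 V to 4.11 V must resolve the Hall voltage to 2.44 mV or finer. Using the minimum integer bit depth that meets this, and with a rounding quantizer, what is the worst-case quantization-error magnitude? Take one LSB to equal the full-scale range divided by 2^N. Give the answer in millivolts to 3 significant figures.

Span = 4.11 V.
Required number of levels: 4.11/2.44 mV = 1684.4; smallest N with 2^N ≥ that is 11.
LSB = 4.11 V / 2^11 = 2.0068 mV.
Max error for round-to-nearest is LSB/2 = 1.00 mV.

1.00 mV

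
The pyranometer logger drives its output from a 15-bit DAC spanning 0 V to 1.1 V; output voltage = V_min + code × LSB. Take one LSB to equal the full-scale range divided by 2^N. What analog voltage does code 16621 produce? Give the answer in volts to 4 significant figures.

0.5580 V

Full-scale range = 1.1 V. LSB = 1.1 V / 2^15.
Output = V_min + (16621/32768) × range = 0 + 0.507233 × 1.1 V
      = 0 + 0.557956 = 0.557956 V.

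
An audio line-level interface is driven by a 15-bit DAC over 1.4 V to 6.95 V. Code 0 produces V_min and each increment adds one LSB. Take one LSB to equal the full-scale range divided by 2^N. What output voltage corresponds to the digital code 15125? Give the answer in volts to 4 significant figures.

Span: 6.95 V − (1.4 V) = 5.55 V. LSB = 5.55 V / 2^15.
Output = V_min + (15125/32768) × range = 1.4 + 0.461578 × 5.55 V
      = 1.4 + 2.56176 = 3.96176 V.

3.962 V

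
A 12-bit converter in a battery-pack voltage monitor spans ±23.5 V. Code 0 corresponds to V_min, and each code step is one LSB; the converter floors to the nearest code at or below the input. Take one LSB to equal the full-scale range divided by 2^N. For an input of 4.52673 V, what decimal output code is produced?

Range = 23.5 − (-23.5) = 47 V. LSB = 47 V / 2^12 ≈ 11.47 mV.
code = ⌊(V_in − V_min)/LSB⌋ = ⌊(V_in − V_min) × 2^12 / range⌋
     = ⌊(4.52673 − (-23.5)) × 4096 / 47⌋ = ⌊28.02673 × 4096/47⌋
     = ⌊2442.500⌋ = 2442.

2442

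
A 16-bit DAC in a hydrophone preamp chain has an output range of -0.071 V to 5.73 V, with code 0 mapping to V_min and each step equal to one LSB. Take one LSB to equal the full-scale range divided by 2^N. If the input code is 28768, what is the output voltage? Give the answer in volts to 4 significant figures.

2.475 V

The full-scale span is 5.73 − (-0.071) = 5.801 V. LSB = 5.801 V / 2^16.
Output = V_min + (28768/65536) × range = -0.071 + 0.438965 × 5.801 V
      = -0.071 V + 2.54644 V = 2.47544 V.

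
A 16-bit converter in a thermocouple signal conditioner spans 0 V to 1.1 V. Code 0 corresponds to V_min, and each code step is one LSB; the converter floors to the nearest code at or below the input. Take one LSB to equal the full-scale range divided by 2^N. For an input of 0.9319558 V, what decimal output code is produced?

55524

Full-scale range = 1.1 V. LSB = 1.1 V / 2^16 ≈ 16.78 µV.
(V_in − V_min) × 2^16/range = (0.9319558 − (0)) × 65536/1.1 = 55524.232.
Floor → code = 55524.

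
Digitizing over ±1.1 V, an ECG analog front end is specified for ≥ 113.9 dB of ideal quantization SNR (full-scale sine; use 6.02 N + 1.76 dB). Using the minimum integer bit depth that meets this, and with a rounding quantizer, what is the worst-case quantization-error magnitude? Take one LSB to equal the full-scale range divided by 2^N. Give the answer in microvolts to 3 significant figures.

2.10 µV

Full-scale range = 1.1 V − (-1.1 V) = 2.2 V.
6.02 N + 1.76 ≥ 113.9 gives N ≥ 18.628, so the minimum integer is 19.
LSB = 2.2 V / 2^19 = 4.1962 µV.
Half an LSB is 2.10 µV.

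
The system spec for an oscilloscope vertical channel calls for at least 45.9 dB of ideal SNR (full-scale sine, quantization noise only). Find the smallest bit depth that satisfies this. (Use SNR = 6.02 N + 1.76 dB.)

6.02 N + 1.76 ≥ 45.9 gives N ≥ 7.332, so the minimum integer is 8.

8 bits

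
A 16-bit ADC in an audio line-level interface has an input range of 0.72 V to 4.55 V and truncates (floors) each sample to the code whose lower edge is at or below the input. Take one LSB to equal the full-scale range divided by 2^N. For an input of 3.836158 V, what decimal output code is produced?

Range = 4.55 − (0.72) = 3.83 V. LSB = 3.83 V / 2^16 ≈ 58.44 µV.
V_in − V_min = 3.836158 − (0.72) = 3.116158 V.
Divide by LSB: 3.116158 × 65536/3.83 = 53321.2874.
Truncating gives code 53321.

53321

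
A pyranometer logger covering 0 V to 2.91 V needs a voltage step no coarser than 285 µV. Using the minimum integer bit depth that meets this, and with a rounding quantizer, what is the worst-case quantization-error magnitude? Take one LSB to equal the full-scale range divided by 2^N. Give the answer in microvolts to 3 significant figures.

88.8 µV

Full-scale range = 2.91 V.
2.91 V / 285 µV = 10210. Since 2^13 = 8192 and 2^14 = 16384, N = 14.
Step size = 2.91/16384 V = 177.61 µV.
Half an LSB is 88.8 µV.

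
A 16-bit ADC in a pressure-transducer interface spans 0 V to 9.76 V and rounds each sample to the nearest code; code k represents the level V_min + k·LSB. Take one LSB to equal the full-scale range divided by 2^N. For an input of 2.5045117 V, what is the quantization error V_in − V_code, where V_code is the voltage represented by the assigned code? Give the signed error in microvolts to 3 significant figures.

V_FS = 9.76 V. LSB = 9.76 V / 2^16 ≈ 148.9 µV.
(2.5045117 − (0)) / LSB = 2.5045117 × 65536/9.76 = 16817.1802. Nearest integer: k = 16817.
V_code = 0 + (16817/65536) × 9.76 = 2.5044848633 V.
V_in − V_code = 2.5045117 − (2.5044848633) = +26.8 µV.

+26.8 µV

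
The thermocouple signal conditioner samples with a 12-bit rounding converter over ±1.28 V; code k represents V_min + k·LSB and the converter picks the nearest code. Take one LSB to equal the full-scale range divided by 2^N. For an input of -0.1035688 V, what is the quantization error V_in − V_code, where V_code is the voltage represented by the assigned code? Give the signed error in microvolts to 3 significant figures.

Span: 1.28 V − (-1.28 V) = 2.56 V. LSB = 2.56 V / 2^12 ≈ 0.6250 mV.
(-0.1035688 − (-1.28)) / LSB = 1.1764312 × 4096/2.56 = 1882.2899. Nearest integer: k = 1882.
V_code = -1.28 + (1882/4096) × 2.56 = -0.1037500000 V.
e = -0.1035688 − (-0.1037500000) = +181 µV.

+181 µV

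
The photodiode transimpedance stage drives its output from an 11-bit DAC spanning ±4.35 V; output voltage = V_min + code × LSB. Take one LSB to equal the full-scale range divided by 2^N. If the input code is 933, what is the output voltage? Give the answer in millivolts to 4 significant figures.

-386.6 mV

The full-scale span is 4.35 − (-4.35) = 8.7 V. LSB = 8.7 V / 2^11.
V_out = V_min + code × LSB = -4.35 V + 933 × 8.7 V / 2048
      = -4.35 + 3.96343 = -0.386572 V.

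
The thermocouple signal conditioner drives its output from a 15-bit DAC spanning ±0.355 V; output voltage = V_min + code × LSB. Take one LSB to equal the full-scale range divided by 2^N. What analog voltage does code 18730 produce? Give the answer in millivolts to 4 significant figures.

50.83 mV

Full-scale range = 0.355 V − (-0.355 V) = 0.71 V. LSB = 0.71 V / 2^15.
Output = V_min + (18730/32768) × range = -0.355 + 0.571594 × 0.71 V
      = -0.355 V + 0.405832 V = 0.0508319 V.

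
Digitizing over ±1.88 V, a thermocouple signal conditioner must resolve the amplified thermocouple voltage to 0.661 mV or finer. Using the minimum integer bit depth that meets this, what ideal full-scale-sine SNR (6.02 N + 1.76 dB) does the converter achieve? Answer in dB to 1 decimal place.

80.0 dB

Full-scale range = 1.88 V − (-1.88 V) = 3.76 V.
Required number of levels: 3.76/0.661 mV = 5688.4; smallest N with 2^N ≥ that is 13.
SNR = 6.02 × 13 + 1.76 = 80.02 dB.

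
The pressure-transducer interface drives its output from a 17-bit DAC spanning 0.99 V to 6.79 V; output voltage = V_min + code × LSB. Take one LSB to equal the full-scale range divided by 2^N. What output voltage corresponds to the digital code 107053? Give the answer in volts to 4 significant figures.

Span: 6.79 V − (0.99 V) = 5.8 V. LSB = 5.8 V / 2^17.
V_out = V_min + code × LSB = 0.99 V + 107053 × 5.8 V / 131072
      = 0.99 + 4.73715 = 5.72715 V.

5.727 V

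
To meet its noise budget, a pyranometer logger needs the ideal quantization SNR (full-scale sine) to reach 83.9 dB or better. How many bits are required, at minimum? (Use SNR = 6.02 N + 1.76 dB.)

14 bits

N ≥ (83.9 − 1.76)/6.02 = 13.645 → N_min = 14.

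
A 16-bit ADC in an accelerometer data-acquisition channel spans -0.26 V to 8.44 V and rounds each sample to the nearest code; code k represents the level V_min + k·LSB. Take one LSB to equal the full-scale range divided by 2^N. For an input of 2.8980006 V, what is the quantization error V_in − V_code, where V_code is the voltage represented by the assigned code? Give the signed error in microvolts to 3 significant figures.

−24.0 µV

Span: 8.44 V − (-0.26 V) = 8.7 V. LSB = 8.7 V / 2^16 ≈ 132.8 µV.
(V_in − V_min)/LSB = (2.8980006 − (-0.26)) × 65536/8.7 = 23788.8192 → nearest code k = 23789.
V_code = -0.26 + (23789/65536) × 8.7 = 2.8980245972 V.
Error = V_in − V_code = 2.8980006 − (2.8980245972) = −24.0 µV.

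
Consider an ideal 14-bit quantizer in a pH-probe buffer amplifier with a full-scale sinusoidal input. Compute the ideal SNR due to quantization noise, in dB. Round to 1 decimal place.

86.0 dB

SNR = 6.02·14 + 1.76 = 86.04 dB.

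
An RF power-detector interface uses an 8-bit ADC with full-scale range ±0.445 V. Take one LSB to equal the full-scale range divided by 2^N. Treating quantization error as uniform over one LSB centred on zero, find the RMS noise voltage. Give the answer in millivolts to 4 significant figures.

1.004 mV

Full-scale range = 0.445 V − (-0.445 V) = 0.89 V.
One LSB is 0.89 V / 256 = 3.47656 mV.
RMS of a uniform error over width LSB is LSB/√12 = 1.004 mV.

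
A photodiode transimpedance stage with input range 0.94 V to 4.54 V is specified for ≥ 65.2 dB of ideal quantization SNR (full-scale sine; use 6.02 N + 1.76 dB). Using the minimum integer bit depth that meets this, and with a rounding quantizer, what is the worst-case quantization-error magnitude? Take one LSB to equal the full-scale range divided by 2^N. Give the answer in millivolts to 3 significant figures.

The full-scale span is 4.54 − (0.94) = 3.6 V.
Solving 6.02 N ≥ 65.2 − 1.76: N ≥ 10.538. Round up → N = 11.
Step size = 3.6/2048 V = 1.7578 mV.
|e|_max = LSB/2 = 0.879 mV.

0.879 mV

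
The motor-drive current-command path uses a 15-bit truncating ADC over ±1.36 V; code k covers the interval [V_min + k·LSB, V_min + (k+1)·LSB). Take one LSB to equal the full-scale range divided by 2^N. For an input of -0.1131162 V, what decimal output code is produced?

15021

Span: 1.36 V − (-1.36 V) = 2.72 V. LSB = 2.72 V / 2^15 ≈ 83.01 µV.
code = ⌊(V_in − V_min)/LSB⌋ = ⌊(V_in − V_min) × 2^15 / range⌋
     = ⌊(-0.1131162 − (-1.36)) × 32768 / 2.72⌋ = ⌊1.2468838 × 32768/2.72⌋
     = ⌊15021.282⌋ = 15021.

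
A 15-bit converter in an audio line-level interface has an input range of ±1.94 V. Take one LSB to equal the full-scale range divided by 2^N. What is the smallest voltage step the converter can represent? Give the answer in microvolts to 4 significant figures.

Span: 1.94 V − (-1.94 V) = 3.88 V.
Number of codes = 2^15 = 32768.
LSB = 3.88 V / 2^15 = 118.4 µV.

118.4 µV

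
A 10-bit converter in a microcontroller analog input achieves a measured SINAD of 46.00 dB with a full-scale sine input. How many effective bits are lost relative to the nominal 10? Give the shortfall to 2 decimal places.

Effective bits = (46.00 − 1.76)/6.02 = 7.3488.
Shortfall = 10 − 7.3488 = 2.6512 bits.

2.65 bits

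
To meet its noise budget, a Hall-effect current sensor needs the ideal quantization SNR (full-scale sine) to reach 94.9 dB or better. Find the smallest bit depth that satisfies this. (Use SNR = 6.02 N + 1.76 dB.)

6.02 N + 1.76 ≥ 94.9 gives N ≥ 15.472, so the minimum integer is 16.

16 bits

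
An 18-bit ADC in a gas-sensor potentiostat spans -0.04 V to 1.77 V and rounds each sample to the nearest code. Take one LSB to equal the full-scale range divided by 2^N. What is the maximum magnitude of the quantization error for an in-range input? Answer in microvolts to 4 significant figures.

Span: 1.77 V − (-0.04 V) = 1.81 V.
LSB = 1.81 V ÷ 2^18 = 1.81/262144 V = 6.90460 µV.
A rounding quantizer has |error| ≤ LSB/2 = 3.452 µV.

3.452 µV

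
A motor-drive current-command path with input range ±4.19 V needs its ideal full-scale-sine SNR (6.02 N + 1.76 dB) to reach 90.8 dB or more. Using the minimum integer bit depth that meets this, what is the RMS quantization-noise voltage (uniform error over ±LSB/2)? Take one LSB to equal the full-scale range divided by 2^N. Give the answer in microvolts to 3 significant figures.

73.8 µV

The full-scale span is 4.19 − (-4.19) = 8.38 V.
Required N = ⌈(90.8 − 1.76)/6.02⌉ = ⌈14.791⌉ = 15.
LSB = 8.38 V / 2^15 = 255.74 µV.
V_rms = LSB/√12 = 73.8 µV.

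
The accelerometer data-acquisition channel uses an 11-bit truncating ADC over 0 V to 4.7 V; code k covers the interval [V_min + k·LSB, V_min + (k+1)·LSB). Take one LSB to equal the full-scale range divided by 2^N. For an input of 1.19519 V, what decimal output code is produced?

Span = 4.7 V. LSB = 4.7 V / 2^11 ≈ 2.295 mV.
code = ⌊(V_in − V_min)/LSB⌋ = ⌊(V_in − V_min) × 2^11 / range⌋
     = ⌊(1.19519 − (0)) × 2048 / 4.7⌋ = ⌊1.19519 × 2048/4.7⌋
     = ⌊520.798⌋ = 520.

520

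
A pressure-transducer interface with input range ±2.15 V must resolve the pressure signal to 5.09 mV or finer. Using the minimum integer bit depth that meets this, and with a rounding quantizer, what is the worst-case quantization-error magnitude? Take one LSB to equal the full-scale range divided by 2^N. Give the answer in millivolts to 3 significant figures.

Full-scale range = 2.15 V − (-2.15 V) = 4.3 V.
4.3 V / 5.09 mV = 844.8. Since 2^9 = 512 and 2^10 = 1024, N = 10.
One LSB is 4.3 V / 1024 = 4.1992 mV.
Max error for round-to-nearest is LSB/2 = 2.10 mV.

2.10 mV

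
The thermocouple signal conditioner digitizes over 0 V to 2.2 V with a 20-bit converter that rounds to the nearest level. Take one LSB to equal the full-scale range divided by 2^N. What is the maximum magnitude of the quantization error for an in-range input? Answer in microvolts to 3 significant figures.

1.05 µV

V_FS = 2.2 V.
LSB = 2.2 V ÷ 2^20 = 2.2/1048576 V = 2.0981 µV.
A rounding quantizer has |error| ≤ LSB/2 = 1.05 µV.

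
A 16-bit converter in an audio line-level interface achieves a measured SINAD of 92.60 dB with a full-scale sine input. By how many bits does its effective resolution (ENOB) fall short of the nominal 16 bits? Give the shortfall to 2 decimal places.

Effective bits = (92.60 − 1.76)/6.02 = 15.0897.
Shortfall = 16 − 15.0897 = 0.9103 bits.

0.91 bits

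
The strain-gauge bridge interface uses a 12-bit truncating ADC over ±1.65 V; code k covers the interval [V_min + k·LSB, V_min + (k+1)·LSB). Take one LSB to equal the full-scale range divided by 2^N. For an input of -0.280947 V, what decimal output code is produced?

The full-scale span is 1.65 − (-1.65) = 3.3 V. LSB = 3.3 V / 2^12 ≈ 0.8057 mV.
(V_in − V_min) × 2^12/range = (-0.280947 − (-1.65)) × 4096/3.3 = 1699.285.
Floor → code = 1699.

1699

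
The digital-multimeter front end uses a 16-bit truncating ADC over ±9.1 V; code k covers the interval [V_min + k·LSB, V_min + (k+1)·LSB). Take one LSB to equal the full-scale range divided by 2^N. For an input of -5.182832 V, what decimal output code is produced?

14105

Range = 9.1 − (-9.1) = 18.2 V. LSB = 18.2 V / 2^16 ≈ 277.7 µV.
code = ⌊(V_in − V_min)/LSB⌋ = ⌊(V_in − V_min) × 2^16 / range⌋
     = ⌊(-5.182832 − (-9.1)) × 65536 / 18.2⌋ = ⌊3.917168 × 65536/18.2⌋
     = ⌊14105.248⌋ = 14105.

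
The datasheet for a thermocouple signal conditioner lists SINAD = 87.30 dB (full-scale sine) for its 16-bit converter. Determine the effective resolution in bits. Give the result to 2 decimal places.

ENOB = (87.30 − 1.76)/6.02 = 14.2093 bits.

14.21 bits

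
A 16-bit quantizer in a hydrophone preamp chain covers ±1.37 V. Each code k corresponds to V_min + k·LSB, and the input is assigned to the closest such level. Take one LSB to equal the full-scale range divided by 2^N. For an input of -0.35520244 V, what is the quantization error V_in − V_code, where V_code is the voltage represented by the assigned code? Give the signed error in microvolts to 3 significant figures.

Full-scale range = 1.37 V − (-1.37 V) = 2.74 V. LSB = 2.74 V / 2^16 ≈ 41.81 µV.
(-0.35520244 − (-1.37)) / LSB = 1.01479756 × 65536/2.74 = 24272.1799. Nearest integer: k = 24272.
V_code = -1.37 + (24272/65536) × 2.74 = -0.35520996094 V.
e = -0.35520244 − (-0.35520996094) = +7.52 µV.

+7.52 µV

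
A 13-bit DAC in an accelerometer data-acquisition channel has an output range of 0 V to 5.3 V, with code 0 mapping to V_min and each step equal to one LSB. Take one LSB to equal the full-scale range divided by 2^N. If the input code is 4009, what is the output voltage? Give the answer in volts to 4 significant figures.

2.594 V

Range is 5.3 V. LSB = 5.3 V / 2^13.
V_out = V_min + code × LSB = 0 V + 4009 × 5.3 V / 8192
      = 0 + 2.59371 = 2.59371 V.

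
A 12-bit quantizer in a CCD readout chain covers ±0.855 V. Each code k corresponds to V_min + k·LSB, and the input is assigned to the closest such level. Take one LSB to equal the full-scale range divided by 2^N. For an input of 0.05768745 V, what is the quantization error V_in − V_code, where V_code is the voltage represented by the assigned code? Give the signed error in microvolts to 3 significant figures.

Span: 0.855 V − (-0.855 V) = 1.71 V. LSB = 1.71 V / 2^12 ≈ 417.5 µV.
Position in LSBs: (0.05768745 − (-0.855)) × 4096/1.71 = 2186.1800; rounding gives k = 2186.
Reconstructed level: -0.855 + 2186 × 1.71/4096 V = 0.05761230469 V.
V_in − V_code = 0.05768745 − (0.05761230469) = +75.1 µV.

+75.1 µV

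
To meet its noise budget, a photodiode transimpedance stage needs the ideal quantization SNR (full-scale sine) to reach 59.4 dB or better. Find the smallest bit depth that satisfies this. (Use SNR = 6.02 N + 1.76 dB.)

Solving 6.02 N ≥ 59.4 − 1.76: N ≥ 9.575. Round up → N = 10.

10 bits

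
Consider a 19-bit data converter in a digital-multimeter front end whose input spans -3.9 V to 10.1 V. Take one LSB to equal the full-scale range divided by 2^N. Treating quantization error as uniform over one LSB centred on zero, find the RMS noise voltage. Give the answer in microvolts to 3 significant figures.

The full-scale span is 10.1 − (-3.9) = 14 V.
LSB = 14 V / 2^19 = 26.703 µV.
V_rms = LSB/√12 = 26.703 µV / √12 = 7.71 µV.

7.71 µV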